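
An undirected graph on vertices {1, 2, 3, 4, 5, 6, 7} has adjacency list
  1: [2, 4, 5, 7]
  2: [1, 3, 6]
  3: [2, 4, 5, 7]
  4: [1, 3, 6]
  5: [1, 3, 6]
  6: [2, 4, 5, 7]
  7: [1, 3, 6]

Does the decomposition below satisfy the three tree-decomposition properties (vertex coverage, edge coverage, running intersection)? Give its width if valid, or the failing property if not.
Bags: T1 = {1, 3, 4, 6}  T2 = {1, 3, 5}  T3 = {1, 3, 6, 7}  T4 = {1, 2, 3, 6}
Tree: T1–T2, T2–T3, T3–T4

A tree decomposition must satisfy three properties: every vertex lies in some bag; for every edge, both endpoints lie together in some bag; and for every vertex, the bags containing it form a connected subtree. Here edge (6,5) lies in no bag, so the decomposition is invalid.

No — edge (6,5) lies in no bag.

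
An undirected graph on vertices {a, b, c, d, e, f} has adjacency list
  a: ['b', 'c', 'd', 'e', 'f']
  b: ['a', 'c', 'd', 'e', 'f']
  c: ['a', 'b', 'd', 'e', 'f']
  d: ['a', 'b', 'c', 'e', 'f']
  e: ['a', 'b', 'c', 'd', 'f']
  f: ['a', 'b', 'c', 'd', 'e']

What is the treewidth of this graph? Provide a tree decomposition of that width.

Treewidth 5.
One such decomposition:
Bags: B1 = {a, b, c, d, e, f}
Tree: (single bag)

With just one bag of size 6, the width is 6 − 1 = 5, so tw(G) ≤ 5. Conversely, {a, b, c, d, e, f} is a clique of size 6, and the vertices of any clique must share a bag in every tree decomposition; so some bag has ≥ 6 vertices and tw(G) ≥ 5. Therefore the treewidth is 5.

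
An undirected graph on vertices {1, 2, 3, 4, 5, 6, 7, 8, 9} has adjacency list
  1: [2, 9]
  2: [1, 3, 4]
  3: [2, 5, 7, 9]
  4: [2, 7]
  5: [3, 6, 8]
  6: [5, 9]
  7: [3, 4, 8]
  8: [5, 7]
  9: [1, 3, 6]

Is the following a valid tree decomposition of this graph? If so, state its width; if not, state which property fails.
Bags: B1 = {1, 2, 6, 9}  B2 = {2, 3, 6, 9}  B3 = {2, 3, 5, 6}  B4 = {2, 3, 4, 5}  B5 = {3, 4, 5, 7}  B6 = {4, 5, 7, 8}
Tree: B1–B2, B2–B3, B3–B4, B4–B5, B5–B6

Yes; width 3.

Every vertex of G appears in some bag (union = {1, 2, 3, 4, 5, 6, 7, 8, 9}); every edge is covered by a bag; and for each vertex v the set of bags containing v is connected in the bag tree. The decomposition is therefore valid. The largest bag has 4 vertices, so the width is 3.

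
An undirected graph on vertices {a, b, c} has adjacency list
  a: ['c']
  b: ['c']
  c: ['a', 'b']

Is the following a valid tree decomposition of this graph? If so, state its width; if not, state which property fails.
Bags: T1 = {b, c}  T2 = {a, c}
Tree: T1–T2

Checking the three conditions: (i) the bags cover all of {a, b, c}; (ii) for each edge, some bag contains both endpoints; (iii) the bags containing any fixed vertex form a subtree. All hold, so the decomposition is valid with width 2 − 1 = 1.

Yes; width 1.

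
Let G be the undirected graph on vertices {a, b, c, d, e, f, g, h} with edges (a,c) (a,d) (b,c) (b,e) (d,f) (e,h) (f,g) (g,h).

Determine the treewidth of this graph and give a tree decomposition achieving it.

Treewidth 2.
One optimal decomposition is:
Bags: B1 = {f, g, h}  B2 = {e, f, h}  B3 = {b, e, f}  B4 = {b, c, f}  B5 = {a, c, f}  B6 = {a, d, f}
Tree: B1–B2, B2–B3, B3–B4, B4–B5, B5–B6

Every bag has size at most 3, so the width is 3 − 1 = 2 and tw(G) ≤ 2. For the lower bound, G contains the cycle f–g–h–e–b–c–a–d–f, so G is not a forest; only forests have treewidth ≤ 1, hence tw(G) ≥ 2. The upper and lower bounds meet at 2, so that is the treewidth.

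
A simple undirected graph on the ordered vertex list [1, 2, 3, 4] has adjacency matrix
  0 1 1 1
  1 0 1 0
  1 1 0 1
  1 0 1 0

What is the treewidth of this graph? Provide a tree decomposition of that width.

Treewidth 2.
One such decomposition:
Bags: B1 = {1, 3, 4}  B2 = {1, 2, 3}
Tree: B1–B2

The largest bag has 3 vertices, giving width 2; this decomposition certifies tw(G) ≤ 2. On the other hand G contains the 3-clique {1, 2, 3}. A clique must lie in a single bag of any decomposition, so no decomposition can have width below 2. Hence tw(G) = 2 exactly.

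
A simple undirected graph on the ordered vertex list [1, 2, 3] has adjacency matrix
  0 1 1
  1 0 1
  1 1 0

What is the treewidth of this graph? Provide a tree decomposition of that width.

With just one bag of size 3, the width is 3 − 1 = 2, so tw(G) ≤ 2. Conversely, {1, 2, 3} is a clique of size 3, and the vertices of any clique must share a bag in every tree decomposition; so some bag has ≥ 3 vertices and tw(G) ≥ 2. Combining the bounds, tw(G) = 2.

Treewidth 2.
Bags: B1 = {1, 2, 3}
Tree: (single bag)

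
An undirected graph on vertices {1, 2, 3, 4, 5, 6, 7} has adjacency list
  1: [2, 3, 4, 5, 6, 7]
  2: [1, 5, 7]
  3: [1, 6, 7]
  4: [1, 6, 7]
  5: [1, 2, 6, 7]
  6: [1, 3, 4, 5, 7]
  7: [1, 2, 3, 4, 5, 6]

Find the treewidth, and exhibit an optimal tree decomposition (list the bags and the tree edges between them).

Every bag has size at most 4, so the width is 4 − 1 = 3 and tw(G) ≤ 3. On the other hand G contains the 4-clique {1, 2, 5, 7}. A clique must lie in a single bag of any decomposition, so no decomposition can have width below 3. The upper and lower bounds meet at 3, so that is the treewidth.

Treewidth 3.
One such decomposition:
Bags: B1 = {1, 5, 6, 7}  B2 = {1, 2, 5, 7}  B3 = {1, 3, 6, 7}  B4 = {1, 4, 6, 7}
Tree: B1–B2, B1–B3, B1–B4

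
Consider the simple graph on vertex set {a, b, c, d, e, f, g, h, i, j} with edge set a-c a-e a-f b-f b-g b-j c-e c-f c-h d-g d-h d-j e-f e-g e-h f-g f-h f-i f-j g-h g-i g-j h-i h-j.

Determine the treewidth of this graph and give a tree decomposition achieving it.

Every bag has size at most 4, so the width is 4 − 1 = 3 and tw(G) ≤ 3. On the other hand G contains the 4-clique {d, g, h, j}. A clique must lie in a single bag of any decomposition, so no decomposition can have width below 3. The upper and lower bounds meet at 3, so that is the treewidth.

Treewidth 3.
Bags: B1 = {e, f, g, h}  B2 = {f, g, h, i}  B3 = {f, g, h, j}  B4 = {c, e, f, h}  B5 = {a, c, e, f}  B6 = {b, f, g, j}  B7 = {d, g, h, j}
Tree: B1–B2, B2–B3, B1–B4, B4–B5, B3–B6, B3–B7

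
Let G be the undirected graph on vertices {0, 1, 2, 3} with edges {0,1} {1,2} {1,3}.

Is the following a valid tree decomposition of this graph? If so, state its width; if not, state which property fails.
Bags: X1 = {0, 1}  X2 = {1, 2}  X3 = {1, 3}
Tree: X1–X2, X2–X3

Checking the three conditions: (i) the bags cover all of {0, 1, 2, 3}; (ii) for each edge, some bag contains both endpoints; (iii) the bags containing any fixed vertex form a subtree. All hold, so the decomposition is valid with width 2 − 1 = 1.

Yes; width 1.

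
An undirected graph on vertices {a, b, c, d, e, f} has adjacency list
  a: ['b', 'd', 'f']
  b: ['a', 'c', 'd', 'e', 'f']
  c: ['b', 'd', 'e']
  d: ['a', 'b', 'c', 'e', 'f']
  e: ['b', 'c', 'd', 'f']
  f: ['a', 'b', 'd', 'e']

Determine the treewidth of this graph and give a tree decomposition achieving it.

The largest bag has 4 vertices, giving width 3; this decomposition certifies tw(G) ≤ 3. Conversely, {b, c, d, e} is a clique of size 4, and the vertices of any clique must share a bag in every tree decomposition; so some bag has ≥ 4 vertices and tw(G) ≥ 3. Therefore the treewidth is 3.

Treewidth 3.
One optimal decomposition is:
Bags: B1 = {b, d, e, f}  B2 = {a, b, d, f}  B3 = {b, c, d, e}
Tree: B1–B2, B1–B3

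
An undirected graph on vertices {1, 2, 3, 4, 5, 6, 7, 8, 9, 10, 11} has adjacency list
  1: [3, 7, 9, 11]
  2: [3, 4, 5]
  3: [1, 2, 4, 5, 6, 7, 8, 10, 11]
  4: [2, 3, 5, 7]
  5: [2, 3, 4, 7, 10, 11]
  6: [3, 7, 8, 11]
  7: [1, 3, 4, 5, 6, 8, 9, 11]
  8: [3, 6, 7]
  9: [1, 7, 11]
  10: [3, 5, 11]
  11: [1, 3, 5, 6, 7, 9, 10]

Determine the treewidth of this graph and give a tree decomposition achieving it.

Treewidth 3.
One optimal decomposition is:
Bags: B1 = {3, 5, 7, 11}  B2 = {1, 3, 7, 11}  B3 = {3, 4, 5, 7}  B4 = {2, 3, 4, 5}  B5 = {3, 5, 10, 11}  B6 = {3, 6, 7, 11}  B7 = {3, 6, 7, 8}  B8 = {1, 7, 9, 11}
Tree: B1–B2, B1–B3, B3–B4, B1–B5, B2–B6, B6–B7, B2–B8

The largest bag has 4 vertices, giving width 3; this decomposition certifies tw(G) ≤ 3. On the other hand G contains the 4-clique {1, 7, 9, 11}. A clique must lie in a single bag of any decomposition, so no decomposition can have width below 3. Therefore the treewidth is 3.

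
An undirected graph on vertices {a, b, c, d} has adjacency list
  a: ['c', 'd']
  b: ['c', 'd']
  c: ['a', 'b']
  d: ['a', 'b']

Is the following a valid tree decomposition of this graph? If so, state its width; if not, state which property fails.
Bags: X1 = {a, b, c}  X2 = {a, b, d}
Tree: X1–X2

Checking the three conditions: (i) the bags cover all of {a, b, c, d}; (ii) for each edge, some bag contains both endpoints; (iii) the bags containing any fixed vertex form a subtree. All hold, so the decomposition is valid with width 3 − 1 = 2.

Yes; width 2.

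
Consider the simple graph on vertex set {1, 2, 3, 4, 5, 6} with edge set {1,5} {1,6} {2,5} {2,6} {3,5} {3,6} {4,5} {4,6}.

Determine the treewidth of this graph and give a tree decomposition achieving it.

Every bag has size at most 3, so the width is 3 − 1 = 2 and tw(G) ≤ 2. The edges 5–1–6–2–5 form a cycle, so G is not a tree and its treewidth is at least 2. Therefore the treewidth is 2.

Treewidth 2.
Bags: B1 = {1, 5, 6}  B2 = {2, 5, 6}  B3 = {3, 5, 6}  B4 = {4, 5, 6}
Tree: B1–B2, B2–B3, B3–B4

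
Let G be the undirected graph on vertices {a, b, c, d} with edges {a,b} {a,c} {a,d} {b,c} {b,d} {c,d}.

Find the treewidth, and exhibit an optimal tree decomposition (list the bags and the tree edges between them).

With just one bag of size 4, the width is 4 − 1 = 3, so tw(G) ≤ 3. On the other hand G contains the 4-clique {a, b, c, d}. A clique must lie in a single bag of any decomposition, so no decomposition can have width below 3. Therefore the treewidth is 3.

Treewidth 3.
One optimal decomposition is:
Bags: B1 = {a, b, c, d}
Tree: (single bag)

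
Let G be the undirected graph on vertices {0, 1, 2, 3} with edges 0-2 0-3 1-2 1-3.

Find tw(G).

2

A width-2 tree decomposition is:
Bags: B1 = {0, 1, 2}  B2 = {0, 1, 3}
Tree: B1–B2
The largest bag has 3 vertices, giving width 2; this decomposition certifies tw(G) ≤ 2. For the lower bound, G contains the cycle 1–2–0–3–1, so G is not a forest; only forests have treewidth ≤ 1, hence tw(G) ≥ 2. Combining the bounds, tw(G) = 2.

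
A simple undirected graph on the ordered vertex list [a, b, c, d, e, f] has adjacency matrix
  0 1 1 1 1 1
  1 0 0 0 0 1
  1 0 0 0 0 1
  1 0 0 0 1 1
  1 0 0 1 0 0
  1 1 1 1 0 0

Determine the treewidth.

2

A width-2 tree decomposition is:
Bags: B1 = {a, d, f}  B2 = {a, d, e}  B3 = {a, b, f}  B4 = {a, c, f}
Tree: B1–B2, B1–B3, B3–B4
Each bag holds 3 vertices, so the decomposition has width 2, which upper-bounds the treewidth. On the other hand G contains the 3-clique {a, d, e}. A clique must lie in a single bag of any decomposition, so no decomposition can have width below 2. The upper and lower bounds meet at 2, so that is the treewidth.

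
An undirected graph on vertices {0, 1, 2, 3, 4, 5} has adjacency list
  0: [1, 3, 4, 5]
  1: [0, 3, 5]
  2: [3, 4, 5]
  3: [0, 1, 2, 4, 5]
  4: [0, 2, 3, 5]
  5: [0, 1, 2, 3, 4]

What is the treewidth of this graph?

A width-3 tree decomposition is:
Bags: B1 = {0, 3, 4, 5}  B2 = {2, 3, 4, 5}  B3 = {0, 1, 3, 5}
Tree: B1–B2, B1–B3
Every bag has size at most 4, so the width is 4 − 1 = 3 and tw(G) ≤ 3. On the other hand G contains the 4-clique {0, 1, 3, 5}. A clique must lie in a single bag of any decomposition, so no decomposition can have width below 3. The upper and lower bounds meet at 3, so that is the treewidth.

3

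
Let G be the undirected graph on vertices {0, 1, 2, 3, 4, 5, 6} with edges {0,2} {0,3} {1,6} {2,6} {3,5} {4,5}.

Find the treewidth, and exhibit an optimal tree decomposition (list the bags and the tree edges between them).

Treewidth 1.
Bags: B1 = {4, 5}  B2 = {3, 5}  B3 = {0, 3}  B4 = {0, 2}  B5 = {2, 6}  B6 = {1, 6}
Tree: B1–B2, B2–B3, B3–B4, B4–B5, B5–B6

The largest bag has 2 vertices, giving width 1; this decomposition certifies tw(G) ≤ 1. Since G has at least one edge (e.g. 4–5), it is not an edgeless graph, so tw(G) ≥ 1. The upper and lower bounds meet at 1, so that is the treewidth.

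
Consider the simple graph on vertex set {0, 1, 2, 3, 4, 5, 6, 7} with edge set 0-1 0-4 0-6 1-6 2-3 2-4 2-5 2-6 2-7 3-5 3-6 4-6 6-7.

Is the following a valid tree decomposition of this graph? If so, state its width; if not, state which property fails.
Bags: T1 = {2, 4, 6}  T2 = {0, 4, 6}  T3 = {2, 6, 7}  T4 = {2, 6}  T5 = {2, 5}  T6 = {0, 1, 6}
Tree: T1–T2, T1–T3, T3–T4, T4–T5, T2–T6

No — vertex 3 appears in no bag.

A tree decomposition must satisfy three properties: every vertex lies in some bag; for every edge, both endpoints lie together in some bag; and for every vertex, the bags containing it form a connected subtree. Here vertex 3 appears in no bag, so the decomposition is invalid.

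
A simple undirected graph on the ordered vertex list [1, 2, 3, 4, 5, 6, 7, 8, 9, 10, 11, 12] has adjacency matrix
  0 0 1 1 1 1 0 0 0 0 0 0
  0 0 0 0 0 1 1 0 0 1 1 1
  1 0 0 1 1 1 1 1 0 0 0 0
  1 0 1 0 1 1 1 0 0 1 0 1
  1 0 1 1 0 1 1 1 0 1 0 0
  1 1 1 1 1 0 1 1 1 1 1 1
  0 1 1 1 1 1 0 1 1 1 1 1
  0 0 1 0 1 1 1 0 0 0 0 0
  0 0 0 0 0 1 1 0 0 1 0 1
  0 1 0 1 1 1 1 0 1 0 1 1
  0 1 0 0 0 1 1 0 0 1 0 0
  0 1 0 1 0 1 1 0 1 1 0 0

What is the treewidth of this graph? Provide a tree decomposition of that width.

Every bag has size at most 5, so the width is 5 − 1 = 4 and tw(G) ≤ 4. Conversely, {1, 3, 4, 5, 6} is a clique of size 5, and the vertices of any clique must share a bag in every tree decomposition; so some bag has ≥ 5 vertices and tw(G) ≥ 4. Combining the bounds, tw(G) = 4.

Treewidth 4.
One such decomposition:
Bags: B1 = {3, 4, 5, 6, 7}  B2 = {3, 5, 6, 7, 8}  B3 = {1, 3, 4, 5, 6}  B4 = {4, 5, 6, 7, 10}  B5 = {4, 6, 7, 10, 12}  B6 = {6, 7, 9, 10, 12}  B7 = {2, 6, 7, 10, 12}  B8 = {2, 6, 7, 10, 11}
Tree: B1–B2, B1–B3, B1–B4, B4–B5, B5–B6, B6–B7, B7–B8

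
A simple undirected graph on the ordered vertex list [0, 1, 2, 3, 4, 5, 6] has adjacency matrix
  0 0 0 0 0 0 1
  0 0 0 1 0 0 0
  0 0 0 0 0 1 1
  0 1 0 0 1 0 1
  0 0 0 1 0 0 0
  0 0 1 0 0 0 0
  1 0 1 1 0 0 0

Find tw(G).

1

A width-1 tree decomposition is:
Bags: B1 = {0, 6}  B2 = {2, 6}  B3 = {2, 5}  B4 = {3, 6}  B5 = {3, 4}  B6 = {1, 3}
Tree: B1–B2, B2–B3, B2–B4, B4–B5, B5–B6
Every bag has size at most 2, so the width is 2 − 1 = 1 and tw(G) ≤ 1. Any graph with an edge has treewidth ≥ 1, and G has the edge 6–0. Therefore the treewidth is 1.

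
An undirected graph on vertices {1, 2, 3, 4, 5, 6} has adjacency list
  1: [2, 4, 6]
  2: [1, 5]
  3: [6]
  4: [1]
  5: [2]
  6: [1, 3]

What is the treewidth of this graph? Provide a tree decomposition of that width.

Treewidth 1.
Bags: B1 = {1, 6}  B2 = {1, 2}  B3 = {1, 4}  B4 = {2, 5}  B5 = {3, 6}
Tree: B1–B2, B1–B3, B2–B4, B1–B5

Each bag holds 2 vertices, so the decomposition has width 1, which upper-bounds the treewidth. Any graph with an edge has treewidth ≥ 1, and G has the edge 1–6. Combining the bounds, tw(G) = 1.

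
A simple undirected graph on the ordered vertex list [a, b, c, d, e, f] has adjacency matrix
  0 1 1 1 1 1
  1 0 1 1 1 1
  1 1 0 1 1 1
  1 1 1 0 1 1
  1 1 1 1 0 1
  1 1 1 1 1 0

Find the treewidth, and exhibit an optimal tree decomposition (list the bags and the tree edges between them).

A single bag containing all 6 vertices is trivially a valid decomposition of width 5. On the other hand G contains the 6-clique {a, b, c, d, e, f}. A clique must lie in a single bag of any decomposition, so no decomposition can have width below 5. Hence tw(G) = 5 exactly.

Treewidth 5.
Bags: B1 = {a, b, c, d, e, f}
Tree: (single bag)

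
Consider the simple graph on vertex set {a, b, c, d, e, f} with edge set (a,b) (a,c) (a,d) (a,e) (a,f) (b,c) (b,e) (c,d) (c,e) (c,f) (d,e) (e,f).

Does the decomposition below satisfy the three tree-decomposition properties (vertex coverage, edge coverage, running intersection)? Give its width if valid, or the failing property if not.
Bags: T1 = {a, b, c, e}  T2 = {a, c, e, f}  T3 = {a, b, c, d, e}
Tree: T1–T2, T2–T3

No — bags containing vertex b are not connected in the tree.

A tree decomposition must satisfy three properties: every vertex lies in some bag; for every edge, both endpoints lie together in some bag; and for every vertex, the bags containing it form a connected subtree. Here bags containing vertex b are not connected in the tree, so the decomposition is invalid.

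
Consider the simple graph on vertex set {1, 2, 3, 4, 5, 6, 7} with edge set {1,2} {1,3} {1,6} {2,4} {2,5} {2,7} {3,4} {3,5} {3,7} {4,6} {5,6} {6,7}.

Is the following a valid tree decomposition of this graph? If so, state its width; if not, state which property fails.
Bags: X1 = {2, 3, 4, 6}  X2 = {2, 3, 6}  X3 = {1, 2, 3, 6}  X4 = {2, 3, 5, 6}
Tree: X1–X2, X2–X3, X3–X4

No — vertex 7 appears in no bag.

A tree decomposition must satisfy three properties: every vertex lies in some bag; for every edge, both endpoints lie together in some bag; and for every vertex, the bags containing it form a connected subtree. Here vertex 7 appears in no bag, so the decomposition is invalid.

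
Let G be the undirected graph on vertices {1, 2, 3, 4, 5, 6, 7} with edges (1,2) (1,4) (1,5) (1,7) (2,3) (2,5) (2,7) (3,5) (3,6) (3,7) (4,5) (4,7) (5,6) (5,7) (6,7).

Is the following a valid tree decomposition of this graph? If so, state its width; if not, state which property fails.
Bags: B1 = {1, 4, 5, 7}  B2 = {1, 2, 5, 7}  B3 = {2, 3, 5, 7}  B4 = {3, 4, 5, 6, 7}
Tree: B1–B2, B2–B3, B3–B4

A tree decomposition must satisfy three properties: every vertex lies in some bag; for every edge, both endpoints lie together in some bag; and for every vertex, the bags containing it form a connected subtree. Here bags containing vertex 4 are not connected in the tree, so the decomposition is invalid.

No — bags containing vertex 4 are not connected in the tree.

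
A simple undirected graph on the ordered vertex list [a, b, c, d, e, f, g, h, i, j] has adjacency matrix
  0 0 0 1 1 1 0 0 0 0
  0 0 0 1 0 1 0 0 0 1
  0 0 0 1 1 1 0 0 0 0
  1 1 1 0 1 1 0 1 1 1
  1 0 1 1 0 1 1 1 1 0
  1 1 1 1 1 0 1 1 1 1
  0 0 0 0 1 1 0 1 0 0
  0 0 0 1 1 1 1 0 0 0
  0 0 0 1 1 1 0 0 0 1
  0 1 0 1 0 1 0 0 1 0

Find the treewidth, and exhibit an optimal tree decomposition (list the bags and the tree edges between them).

Treewidth 3.
One optimal decomposition is:
Bags: B1 = {d, e, f, i}  B2 = {d, f, i, j}  B3 = {a, d, e, f}  B4 = {b, d, f, j}  B5 = {d, e, f, h}  B6 = {e, f, g, h}  B7 = {c, d, e, f}
Tree: B1–B2, B1–B3, B2–B4, B1–B5, B5–B6, B3–B7

The largest bag has 4 vertices, giving width 3; this decomposition certifies tw(G) ≤ 3. On the other hand G contains the 4-clique {b, d, f, j}. A clique must lie in a single bag of any decomposition, so no decomposition can have width below 3. The upper and lower bounds meet at 3, so that is the treewidth.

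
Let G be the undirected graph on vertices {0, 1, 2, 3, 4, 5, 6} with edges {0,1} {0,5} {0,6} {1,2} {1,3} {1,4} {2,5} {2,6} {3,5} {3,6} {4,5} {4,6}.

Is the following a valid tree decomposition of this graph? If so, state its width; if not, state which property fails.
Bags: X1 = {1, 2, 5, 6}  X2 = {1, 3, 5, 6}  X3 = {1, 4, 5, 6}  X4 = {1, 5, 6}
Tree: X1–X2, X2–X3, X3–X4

No — vertex 0 appears in no bag.

A tree decomposition must satisfy three properties: every vertex lies in some bag; for every edge, both endpoints lie together in some bag; and for every vertex, the bags containing it form a connected subtree. Here vertex 0 appears in no bag, so the decomposition is invalid.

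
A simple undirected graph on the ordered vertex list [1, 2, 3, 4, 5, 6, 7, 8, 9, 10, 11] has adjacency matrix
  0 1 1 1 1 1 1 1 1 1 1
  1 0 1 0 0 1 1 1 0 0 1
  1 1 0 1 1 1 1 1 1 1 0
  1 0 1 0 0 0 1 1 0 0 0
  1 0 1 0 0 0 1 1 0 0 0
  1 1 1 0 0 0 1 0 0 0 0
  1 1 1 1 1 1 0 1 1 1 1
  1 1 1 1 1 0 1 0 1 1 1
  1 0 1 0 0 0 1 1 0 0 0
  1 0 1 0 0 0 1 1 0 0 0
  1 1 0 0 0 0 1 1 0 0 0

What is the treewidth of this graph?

A width-4 tree decomposition is:
Bags: B1 = {1, 3, 7, 8, 10}  B2 = {1, 2, 3, 7, 8}  B3 = {1, 3, 7, 8, 9}  B4 = {1, 2, 3, 6, 7}  B5 = {1, 3, 4, 7, 8}  B6 = {1, 2, 7, 8, 11}  B7 = {1, 3, 5, 7, 8}
Tree: B1–B2, B1–B3, B2–B4, B1–B5, B2–B6, B1–B7
The largest bag has 5 vertices, giving width 4; this decomposition certifies tw(G) ≤ 4. Conversely, {1, 2, 7, 8, 11} is a clique of size 5, and the vertices of any clique must share a bag in every tree decomposition; so some bag has ≥ 5 vertices and tw(G) ≥ 4. The upper and lower bounds meet at 4, so that is the treewidth.

4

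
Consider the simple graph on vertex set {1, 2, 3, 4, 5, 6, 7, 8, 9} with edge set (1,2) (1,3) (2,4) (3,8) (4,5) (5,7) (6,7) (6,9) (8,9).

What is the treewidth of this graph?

2

A width-2 tree decomposition is:
Bags: B1 = {3, 8, 9}  B2 = {3, 6, 9}  B3 = {3, 6, 7}  B4 = {3, 5, 7}  B5 = {3, 4, 5}  B6 = {2, 3, 4}  B7 = {1, 2, 3}
Tree: B1–B2, B2–B3, B3–B4, B4–B5, B5–B6, B6–B7
The largest bag has 3 vertices, giving width 2; this decomposition certifies tw(G) ≤ 2. The edges 3–8–9–6–7–5–4–2–1–3 form a cycle, so G is not a tree and its treewidth is at least 2. The upper and lower bounds meet at 2, so that is the treewidth.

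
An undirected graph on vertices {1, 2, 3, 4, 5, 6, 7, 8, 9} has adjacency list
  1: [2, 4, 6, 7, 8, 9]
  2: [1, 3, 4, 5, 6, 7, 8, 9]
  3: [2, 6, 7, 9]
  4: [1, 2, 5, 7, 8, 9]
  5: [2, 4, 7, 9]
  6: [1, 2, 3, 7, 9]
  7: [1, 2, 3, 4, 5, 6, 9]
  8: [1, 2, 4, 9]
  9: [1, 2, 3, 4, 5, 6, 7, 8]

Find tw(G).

4

A width-4 tree decomposition is:
Bags: B1 = {1, 2, 6, 7, 9}  B2 = {1, 2, 4, 7, 9}  B3 = {2, 4, 5, 7, 9}  B4 = {1, 2, 4, 8, 9}  B5 = {2, 3, 6, 7, 9}
Tree: B1–B2, B2–B3, B2–B4, B1–B5
The largest bag has 5 vertices, giving width 4; this decomposition certifies tw(G) ≤ 4. Conversely, {1, 2, 4, 8, 9} is a clique of size 5, and the vertices of any clique must share a bag in every tree decomposition; so some bag has ≥ 5 vertices and tw(G) ≥ 4. Therefore the treewidth is 4.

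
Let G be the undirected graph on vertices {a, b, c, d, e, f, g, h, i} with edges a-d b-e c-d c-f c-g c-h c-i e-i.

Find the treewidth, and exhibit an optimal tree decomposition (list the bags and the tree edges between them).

The largest bag has 2 vertices, giving width 1; this decomposition certifies tw(G) ≤ 1. Since G has at least one edge (e.g. c–g), it is not an edgeless graph, so tw(G) ≥ 1. The upper and lower bounds meet at 1, so that is the treewidth.

Treewidth 1.
One optimal decomposition is:
Bags: B1 = {c, g}  B2 = {c, i}  B3 = {c, h}  B4 = {c, d}  B5 = {e, i}  B6 = {a, d}  B7 = {b, e}  B8 = {c, f}
Tree: B1–B2, B2–B3, B3–B4, B2–B5, B4–B6, B5–B7, B2–B8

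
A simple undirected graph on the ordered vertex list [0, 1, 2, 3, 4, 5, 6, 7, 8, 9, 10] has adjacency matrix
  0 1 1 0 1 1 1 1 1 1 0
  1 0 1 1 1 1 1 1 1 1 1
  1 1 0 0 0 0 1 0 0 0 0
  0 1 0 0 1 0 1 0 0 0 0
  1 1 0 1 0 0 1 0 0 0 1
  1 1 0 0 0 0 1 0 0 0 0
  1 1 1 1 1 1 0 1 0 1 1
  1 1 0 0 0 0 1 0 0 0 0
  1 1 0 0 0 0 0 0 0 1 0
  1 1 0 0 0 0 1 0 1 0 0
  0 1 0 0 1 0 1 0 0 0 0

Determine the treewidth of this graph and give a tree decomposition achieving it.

Treewidth 3.
Bags: B1 = {1, 4, 6, 10}  B2 = {0, 1, 4, 6}  B3 = {0, 1, 6, 7}  B4 = {0, 1, 6, 9}  B5 = {0, 1, 8, 9}  B6 = {1, 3, 4, 6}  B7 = {0, 1, 5, 6}  B8 = {0, 1, 2, 6}
Tree: B1–B2, B2–B3, B3–B4, B4–B5, B2–B6, B2–B7, B7–B8

Each bag holds 4 vertices, so the decomposition has width 3, which upper-bounds the treewidth. Conversely, {0, 1, 8, 9} is a clique of size 4, and the vertices of any clique must share a bag in every tree decomposition; so some bag has ≥ 4 vertices and tw(G) ≥ 3. Combining the bounds, tw(G) = 3.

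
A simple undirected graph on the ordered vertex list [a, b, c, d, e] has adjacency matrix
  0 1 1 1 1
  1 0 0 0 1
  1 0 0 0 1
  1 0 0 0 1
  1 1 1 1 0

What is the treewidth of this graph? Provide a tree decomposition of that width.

Each bag holds 3 vertices, so the decomposition has width 2, which upper-bounds the treewidth. For the lower bound, the 3 vertices {a, d, e} are pairwise adjacent, and any tree decomposition puts a clique entirely inside one bag — forcing width ≥ 2. Combining the bounds, tw(G) = 2.

Treewidth 2.
One such decomposition:
Bags: B1 = {a, b, e}  B2 = {a, c, e}  B3 = {a, d, e}
Tree: B1–B2, B1–B3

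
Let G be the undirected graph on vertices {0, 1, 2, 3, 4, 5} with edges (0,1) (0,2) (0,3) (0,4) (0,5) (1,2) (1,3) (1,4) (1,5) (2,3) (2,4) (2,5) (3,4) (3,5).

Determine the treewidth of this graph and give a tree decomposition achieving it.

Every bag has size at most 5, so the width is 5 − 1 = 4 and tw(G) ≤ 4. Conversely, {0, 1, 2, 3, 4} is a clique of size 5, and the vertices of any clique must share a bag in every tree decomposition; so some bag has ≥ 5 vertices and tw(G) ≥ 4. The upper and lower bounds meet at 4, so that is the treewidth.

Treewidth 4.
Bags: B1 = {0, 1, 2, 3, 4}  B2 = {0, 1, 2, 3, 5}
Tree: B1–B2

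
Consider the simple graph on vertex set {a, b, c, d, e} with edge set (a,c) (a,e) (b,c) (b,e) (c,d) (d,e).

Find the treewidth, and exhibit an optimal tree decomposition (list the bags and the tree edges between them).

Each bag holds 3 vertices, so the decomposition has width 2, which upper-bounds the treewidth. For the lower bound, G contains the cycle e–b–c–d–e, so G is not a forest; only forests have treewidth ≤ 1, hence tw(G) ≥ 2. The upper and lower bounds meet at 2, so that is the treewidth.

Treewidth 2.
Bags: B1 = {b, c, e}  B2 = {c, d, e}  B3 = {a, c, e}
Tree: B1–B2, B2–B3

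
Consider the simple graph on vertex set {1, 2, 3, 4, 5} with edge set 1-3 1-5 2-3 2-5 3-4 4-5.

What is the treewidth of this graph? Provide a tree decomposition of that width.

Each bag holds 3 vertices, so the decomposition has width 2, which upper-bounds the treewidth. For the lower bound, G contains the cycle 4–3–2–5–4, so G is not a forest; only forests have treewidth ≤ 1, hence tw(G) ≥ 2. Therefore the treewidth is 2.

Treewidth 2.
Bags: B1 = {3, 4, 5}  B2 = {2, 3, 5}  B3 = {1, 3, 5}
Tree: B1–B2, B2–B3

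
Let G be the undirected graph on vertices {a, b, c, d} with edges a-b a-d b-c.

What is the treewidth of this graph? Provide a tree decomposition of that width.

Each bag holds 2 vertices, so the decomposition has width 1, which upper-bounds the treewidth. Since G has at least one edge (e.g. d–a), it is not an edgeless graph, so tw(G) ≥ 1. Therefore the treewidth is 1.

Treewidth 1.
Bags: B1 = {a, d}  B2 = {a, b}  B3 = {b, c}
Tree: B1–B2, B2–B3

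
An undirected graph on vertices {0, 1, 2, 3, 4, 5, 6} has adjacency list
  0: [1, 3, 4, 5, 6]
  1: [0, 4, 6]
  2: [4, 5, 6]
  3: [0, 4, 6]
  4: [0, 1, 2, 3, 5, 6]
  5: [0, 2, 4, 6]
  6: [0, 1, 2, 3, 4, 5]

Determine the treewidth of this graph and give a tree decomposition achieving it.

The largest bag has 4 vertices, giving width 3; this decomposition certifies tw(G) ≤ 3. For the lower bound, the 4 vertices {0, 1, 4, 6} are pairwise adjacent, and any tree decomposition puts a clique entirely inside one bag — forcing width ≥ 3. Hence tw(G) = 3 exactly.

Treewidth 3.
One such decomposition:
Bags: B1 = {0, 1, 4, 6}  B2 = {0, 3, 4, 6}  B3 = {0, 4, 5, 6}  B4 = {2, 4, 5, 6}
Tree: B1–B2, B2–B3, B3–B4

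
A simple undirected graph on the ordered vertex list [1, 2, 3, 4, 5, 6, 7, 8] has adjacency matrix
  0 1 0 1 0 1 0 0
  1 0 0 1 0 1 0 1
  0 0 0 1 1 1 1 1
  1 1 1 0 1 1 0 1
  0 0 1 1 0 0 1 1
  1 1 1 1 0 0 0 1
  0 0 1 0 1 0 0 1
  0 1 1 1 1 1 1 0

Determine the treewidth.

3

A width-3 tree decomposition is:
Bags: B1 = {3, 4, 5, 8}  B2 = {3, 4, 6, 8}  B3 = {2, 4, 6, 8}  B4 = {3, 5, 7, 8}  B5 = {1, 2, 4, 6}
Tree: B1–B2, B2–B3, B1–B4, B3–B5
Every bag has size at most 4, so the width is 4 − 1 = 3 and tw(G) ≤ 3. For the lower bound, the 4 vertices {3, 4, 5, 8} are pairwise adjacent, and any tree decomposition puts a clique entirely inside one bag — forcing width ≥ 3. Therefore the treewidth is 3.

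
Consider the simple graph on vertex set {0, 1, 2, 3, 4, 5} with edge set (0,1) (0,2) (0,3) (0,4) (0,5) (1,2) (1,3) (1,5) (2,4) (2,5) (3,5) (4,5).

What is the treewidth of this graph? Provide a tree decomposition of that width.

Treewidth 3.
Bags: B1 = {0, 2, 4, 5}  B2 = {0, 1, 2, 5}  B3 = {0, 1, 3, 5}
Tree: B1–B2, B2–B3

The largest bag has 4 vertices, giving width 3; this decomposition certifies tw(G) ≤ 3. Conversely, {0, 1, 2, 5} is a clique of size 4, and the vertices of any clique must share a bag in every tree decomposition; so some bag has ≥ 4 vertices and tw(G) ≥ 3. The upper and lower bounds meet at 3, so that is the treewidth.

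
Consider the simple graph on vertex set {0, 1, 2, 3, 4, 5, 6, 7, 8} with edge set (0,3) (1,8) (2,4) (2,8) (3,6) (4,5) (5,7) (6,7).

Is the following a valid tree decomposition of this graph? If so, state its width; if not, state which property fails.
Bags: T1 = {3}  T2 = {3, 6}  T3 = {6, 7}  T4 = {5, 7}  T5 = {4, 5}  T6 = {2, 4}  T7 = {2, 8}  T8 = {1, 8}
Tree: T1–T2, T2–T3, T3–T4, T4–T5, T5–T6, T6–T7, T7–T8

A tree decomposition must satisfy three properties: every vertex lies in some bag; for every edge, both endpoints lie together in some bag; and for every vertex, the bags containing it form a connected subtree. Here vertex 0 appears in no bag, so the decomposition is invalid.

No — vertex 0 appears in no bag.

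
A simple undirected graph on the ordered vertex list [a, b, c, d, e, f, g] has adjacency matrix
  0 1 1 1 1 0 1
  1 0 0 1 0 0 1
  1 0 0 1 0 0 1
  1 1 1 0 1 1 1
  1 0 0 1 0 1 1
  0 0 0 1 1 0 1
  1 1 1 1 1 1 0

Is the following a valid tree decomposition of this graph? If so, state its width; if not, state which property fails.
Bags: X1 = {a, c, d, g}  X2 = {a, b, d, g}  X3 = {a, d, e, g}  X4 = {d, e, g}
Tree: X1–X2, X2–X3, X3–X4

No — vertex f appears in no bag.

A tree decomposition must satisfy three properties: every vertex lies in some bag; for every edge, both endpoints lie together in some bag; and for every vertex, the bags containing it form a connected subtree. Here vertex f appears in no bag, so the decomposition is invalid.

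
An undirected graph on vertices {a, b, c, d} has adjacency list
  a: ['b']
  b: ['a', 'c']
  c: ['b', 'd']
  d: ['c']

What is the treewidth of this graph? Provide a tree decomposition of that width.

Treewidth 1.
One optimal decomposition is:
Bags: B1 = {a, b}  B2 = {b, c}  B3 = {c, d}
Tree: B1–B2, B2–B3

The largest bag has 2 vertices, giving width 1; this decomposition certifies tw(G) ≤ 1. Any graph with an edge has treewidth ≥ 1, and G has the edge a–b. Hence tw(G) = 1 exactly.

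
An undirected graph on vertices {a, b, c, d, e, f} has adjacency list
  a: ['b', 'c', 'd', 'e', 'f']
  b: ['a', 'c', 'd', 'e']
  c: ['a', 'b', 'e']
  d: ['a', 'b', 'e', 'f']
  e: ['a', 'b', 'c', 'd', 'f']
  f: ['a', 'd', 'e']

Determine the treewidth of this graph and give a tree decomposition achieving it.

Each bag holds 4 vertices, so the decomposition has width 3, which upper-bounds the treewidth. On the other hand G contains the 4-clique {a, d, e, f}. A clique must lie in a single bag of any decomposition, so no decomposition can have width below 3. Combining the bounds, tw(G) = 3.

Treewidth 3.
Bags: B1 = {a, b, c, e}  B2 = {a, b, d, e}  B3 = {a, d, e, f}
Tree: B1–B2, B2–B3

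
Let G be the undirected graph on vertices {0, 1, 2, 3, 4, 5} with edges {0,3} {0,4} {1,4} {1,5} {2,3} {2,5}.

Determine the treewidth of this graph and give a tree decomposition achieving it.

Every bag has size at most 3, so the width is 3 − 1 = 2 and tw(G) ≤ 2. Since 0–4–1–5–2–3–0 is a cycle in G, G is not acyclic. Forests are exactly the graphs of treewidth ≤ 1, so tw(G) ≥ 2. Combining the bounds, tw(G) = 2.

Treewidth 2.
One optimal decomposition is:
Bags: B1 = {0, 1, 4}  B2 = {0, 1, 5}  B3 = {0, 2, 5}  B4 = {0, 2, 3}
Tree: B1–B2, B2–B3, B3–B4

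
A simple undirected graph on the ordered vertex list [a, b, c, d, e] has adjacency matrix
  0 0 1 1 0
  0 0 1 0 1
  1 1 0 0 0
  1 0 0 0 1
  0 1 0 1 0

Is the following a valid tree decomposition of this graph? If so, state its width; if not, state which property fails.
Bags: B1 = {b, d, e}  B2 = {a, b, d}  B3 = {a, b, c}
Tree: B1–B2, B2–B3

Checking the three conditions: (i) the bags cover all of {a, b, c, d, e}; (ii) for each edge, some bag contains both endpoints; (iii) the bags containing any fixed vertex form a subtree. All hold, so the decomposition is valid with width 3 − 1 = 2.

Yes; width 2.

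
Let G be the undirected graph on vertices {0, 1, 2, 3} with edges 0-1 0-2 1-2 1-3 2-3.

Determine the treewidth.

A width-2 tree decomposition is:
Bags: B1 = {0, 1, 2}  B2 = {1, 2, 3}
Tree: B1–B2
Every bag has size at most 3, so the width is 3 − 1 = 2 and tw(G) ≤ 2. Conversely, {0, 1, 2} is a clique of size 3, and the vertices of any clique must share a bag in every tree decomposition; so some bag has ≥ 3 vertices and tw(G) ≥ 2. Therefore the treewidth is 2.

2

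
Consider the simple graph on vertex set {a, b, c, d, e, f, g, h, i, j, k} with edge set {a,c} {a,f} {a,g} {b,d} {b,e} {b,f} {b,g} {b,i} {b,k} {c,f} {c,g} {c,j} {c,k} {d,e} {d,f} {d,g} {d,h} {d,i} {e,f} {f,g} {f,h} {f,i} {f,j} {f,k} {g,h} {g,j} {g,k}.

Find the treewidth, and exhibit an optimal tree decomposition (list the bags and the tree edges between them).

Treewidth 3.
One optimal decomposition is:
Bags: B1 = {b, d, f, g}  B2 = {d, f, g, h}  B3 = {b, f, g, k}  B4 = {b, d, f, i}  B5 = {c, f, g, k}  B6 = {a, c, f, g}  B7 = {c, f, g, j}  B8 = {b, d, e, f}
Tree: B1–B2, B1–B3, B1–B4, B3–B5, B5–B6, B6–B7, B1–B8

The largest bag has 4 vertices, giving width 3; this decomposition certifies tw(G) ≤ 3. Conversely, {d, f, g, h} is a clique of size 4, and the vertices of any clique must share a bag in every tree decomposition; so some bag has ≥ 4 vertices and tw(G) ≥ 3. Hence tw(G) = 3 exactly.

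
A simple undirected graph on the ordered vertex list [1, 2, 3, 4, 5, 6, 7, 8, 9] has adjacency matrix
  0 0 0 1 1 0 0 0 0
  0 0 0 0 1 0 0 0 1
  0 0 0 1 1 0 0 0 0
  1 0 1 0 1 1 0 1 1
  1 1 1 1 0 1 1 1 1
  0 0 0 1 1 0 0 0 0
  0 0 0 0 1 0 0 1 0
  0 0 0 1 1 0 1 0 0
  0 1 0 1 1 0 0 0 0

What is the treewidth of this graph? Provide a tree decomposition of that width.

Treewidth 2.
One optimal decomposition is:
Bags: B1 = {3, 4, 5}  B2 = {4, 5, 9}  B3 = {2, 5, 9}  B4 = {4, 5, 6}  B5 = {1, 4, 5}  B6 = {4, 5, 8}  B7 = {5, 7, 8}
Tree: B1–B2, B2–B3, B2–B4, B4–B5, B4–B6, B6–B7

Every bag has size at most 3, so the width is 3 − 1 = 2 and tw(G) ≤ 2. Conversely, {2, 5, 9} is a clique of size 3, and the vertices of any clique must share a bag in every tree decomposition; so some bag has ≥ 3 vertices and tw(G) ≥ 2. Hence tw(G) = 2 exactly.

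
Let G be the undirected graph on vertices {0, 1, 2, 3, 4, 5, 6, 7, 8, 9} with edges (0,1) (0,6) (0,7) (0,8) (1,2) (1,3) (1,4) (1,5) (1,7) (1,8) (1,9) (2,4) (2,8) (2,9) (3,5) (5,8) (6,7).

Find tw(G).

2

A width-2 tree decomposition is:
Bags: B1 = {1, 5, 8}  B2 = {1, 3, 5}  B3 = {1, 2, 8}  B4 = {1, 2, 9}  B5 = {0, 1, 8}  B6 = {0, 1, 7}  B7 = {1, 2, 4}  B8 = {0, 6, 7}
Tree: B1–B2, B1–B3, B3–B4, B1–B5, B5–B6, B4–B7, B6–B8
Every bag has size at most 3, so the width is 3 − 1 = 2 and tw(G) ≤ 2. Conversely, {0, 1, 8} is a clique of size 3, and the vertices of any clique must share a bag in every tree decomposition; so some bag has ≥ 3 vertices and tw(G) ≥ 2. The upper and lower bounds meet at 2, so that is the treewidth.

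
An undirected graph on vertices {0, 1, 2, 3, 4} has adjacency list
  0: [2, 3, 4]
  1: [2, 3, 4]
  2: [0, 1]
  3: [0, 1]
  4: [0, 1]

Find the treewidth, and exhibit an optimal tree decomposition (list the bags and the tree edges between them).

Every bag has size at most 3, so the width is 3 − 1 = 2 and tw(G) ≤ 2. The edges 2–1–4–0–2 form a cycle, so G is not a tree and its treewidth is at least 2. Therefore the treewidth is 2.

Treewidth 2.
Bags: B1 = {0, 1, 2}  B2 = {0, 1, 4}  B3 = {0, 1, 3}
Tree: B1–B2, B2–B3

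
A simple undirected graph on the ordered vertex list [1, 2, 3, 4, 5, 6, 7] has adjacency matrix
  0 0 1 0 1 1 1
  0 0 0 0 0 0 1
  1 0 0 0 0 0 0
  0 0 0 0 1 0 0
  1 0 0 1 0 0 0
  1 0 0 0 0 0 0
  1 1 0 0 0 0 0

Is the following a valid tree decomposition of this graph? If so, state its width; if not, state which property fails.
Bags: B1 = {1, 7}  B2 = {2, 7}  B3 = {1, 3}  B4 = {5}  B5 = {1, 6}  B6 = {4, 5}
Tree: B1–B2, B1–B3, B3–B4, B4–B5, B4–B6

No — edge (1,5) lies in no bag.

A tree decomposition must satisfy three properties: every vertex lies in some bag; for every edge, both endpoints lie together in some bag; and for every vertex, the bags containing it form a connected subtree. Here edge (1,5) lies in no bag, so the decomposition is invalid.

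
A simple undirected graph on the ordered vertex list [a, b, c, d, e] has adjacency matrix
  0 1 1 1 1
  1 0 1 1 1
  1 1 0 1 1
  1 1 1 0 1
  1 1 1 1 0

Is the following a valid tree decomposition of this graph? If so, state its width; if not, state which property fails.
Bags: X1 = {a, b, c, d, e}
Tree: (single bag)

Every vertex of G appears in some bag (union = {a, b, c, d, e}); every edge is covered by a bag; and for each vertex v the set of bags containing v is connected in the bag tree. The decomposition is therefore valid. The largest bag has 5 vertices, so the width is 4.

Yes; width 4.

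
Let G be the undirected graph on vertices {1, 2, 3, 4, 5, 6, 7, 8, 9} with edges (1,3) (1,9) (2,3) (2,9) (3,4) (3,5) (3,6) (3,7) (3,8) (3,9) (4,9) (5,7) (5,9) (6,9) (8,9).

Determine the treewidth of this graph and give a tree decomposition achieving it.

The largest bag has 3 vertices, giving width 2; this decomposition certifies tw(G) ≤ 2. On the other hand G contains the 3-clique {1, 3, 9}. A clique must lie in a single bag of any decomposition, so no decomposition can have width below 2. Hence tw(G) = 2 exactly.

Treewidth 2.
One optimal decomposition is:
Bags: B1 = {3, 5, 9}  B2 = {2, 3, 9}  B3 = {1, 3, 9}  B4 = {3, 5, 7}  B5 = {3, 8, 9}  B6 = {3, 6, 9}  B7 = {3, 4, 9}
Tree: B1–B2, B1–B3, B1–B4, B2–B5, B2–B6, B3–B7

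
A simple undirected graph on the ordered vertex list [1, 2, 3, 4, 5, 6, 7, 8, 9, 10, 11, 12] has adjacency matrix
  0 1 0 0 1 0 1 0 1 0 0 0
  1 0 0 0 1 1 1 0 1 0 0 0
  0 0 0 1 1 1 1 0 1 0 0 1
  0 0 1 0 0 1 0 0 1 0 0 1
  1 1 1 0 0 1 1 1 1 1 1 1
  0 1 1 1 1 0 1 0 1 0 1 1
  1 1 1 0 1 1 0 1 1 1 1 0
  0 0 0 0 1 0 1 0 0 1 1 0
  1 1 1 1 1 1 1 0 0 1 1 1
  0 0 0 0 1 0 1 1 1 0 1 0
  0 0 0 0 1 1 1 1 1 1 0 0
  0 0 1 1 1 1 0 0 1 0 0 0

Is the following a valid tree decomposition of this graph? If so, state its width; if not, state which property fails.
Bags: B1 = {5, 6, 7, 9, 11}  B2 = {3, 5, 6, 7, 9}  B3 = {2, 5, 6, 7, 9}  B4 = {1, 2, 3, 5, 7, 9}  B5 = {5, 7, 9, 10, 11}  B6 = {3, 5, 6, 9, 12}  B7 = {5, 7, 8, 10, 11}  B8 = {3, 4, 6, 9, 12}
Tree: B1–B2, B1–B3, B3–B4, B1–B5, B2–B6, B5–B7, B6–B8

No — bags containing vertex 3 are not connected in the tree.

A tree decomposition must satisfy three properties: every vertex lies in some bag; for every edge, both endpoints lie together in some bag; and for every vertex, the bags containing it form a connected subtree. Here bags containing vertex 3 are not connected in the tree, so the decomposition is invalid.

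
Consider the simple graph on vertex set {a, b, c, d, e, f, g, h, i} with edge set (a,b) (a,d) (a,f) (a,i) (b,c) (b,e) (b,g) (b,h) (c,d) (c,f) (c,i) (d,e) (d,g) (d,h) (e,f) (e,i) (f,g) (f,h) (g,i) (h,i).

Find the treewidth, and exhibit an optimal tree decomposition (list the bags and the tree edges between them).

Treewidth 4.
Bags: B1 = {b, c, d, f, i}  B2 = {b, d, f, h, i}  B3 = {b, d, f, g, i}  B4 = {b, d, e, f, i}  B5 = {a, b, d, f, i}
Tree: B1–B2, B2–B3, B3–B4, B4–B5

Every bag has size at most 5, so the width is 5 − 1 = 4 and tw(G) ≤ 4. For the lower bound: the 5 vertex sets {b,c}, {f,h}, {g,i}, {d}, {e} are disjoint, each induces a connected subgraph, and every pair is joined by at least one edge of G. Contracting each set to a single vertex therefore yields K_{5} as a minor, and since treewidth is minor-monotone, tw(G) ≥ tw(K_{5}) = 4. Hence tw(G) = 4 exactly.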